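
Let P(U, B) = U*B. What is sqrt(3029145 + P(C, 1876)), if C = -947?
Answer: sqrt(1252573) ≈ 1119.2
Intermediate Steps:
P(U, B) = B*U
sqrt(3029145 + P(C, 1876)) = sqrt(3029145 + 1876*(-947)) = sqrt(3029145 - 1776572) = sqrt(1252573)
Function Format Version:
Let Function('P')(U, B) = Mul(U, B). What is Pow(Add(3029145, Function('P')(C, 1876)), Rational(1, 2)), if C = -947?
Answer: Pow(1252573, Rational(1, 2)) ≈ 1119.2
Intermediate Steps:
Function('P')(U, B) = Mul(B, U)
Pow(Add(3029145, Function('P')(C, 1876)), Rational(1, 2)) = Pow(Add(3029145, Mul(1876, -947)), Rational(1, 2)) = Pow(Add(3029145, -1776572), Rational(1, 2)) = Pow(1252573, Rational(1, 2))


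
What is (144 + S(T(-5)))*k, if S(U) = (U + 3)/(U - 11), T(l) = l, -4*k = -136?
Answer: 19601/4 ≈ 4900.3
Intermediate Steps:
k = 34 (k = -1/4*(-136) = 34)
S(U) = (3 + U)/(-11 + U)
(144 + S(T(-5)))*k = (144 + (3 - 5)/(-11 - 5))*34 = (144 - 2/(-16))*34 = (144 - 1/16*(-2))*34 = (144 + 1/8)*34 = (1153/8)*34 = 19601/4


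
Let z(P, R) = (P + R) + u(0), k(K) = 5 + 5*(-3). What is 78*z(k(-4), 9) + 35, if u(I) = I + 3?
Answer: 191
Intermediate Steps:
u(I) = 3 + I
k(K) = -10 (k(K) = 5 - 15 = -10)
z(P, R) = 3 + P + R (z(P, R) = (P + R) + (3 + 0) = (P + R) + 3 = 3 + P + R)
78*z(k(-4), 9) + 35 = 78*(3 - 10 + 9) + 35 = 78*2 + 35 = 156 + 35 = 191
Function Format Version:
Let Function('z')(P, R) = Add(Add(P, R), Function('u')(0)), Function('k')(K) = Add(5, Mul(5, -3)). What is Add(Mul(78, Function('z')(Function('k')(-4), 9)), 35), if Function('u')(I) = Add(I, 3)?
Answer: 191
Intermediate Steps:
Function('u')(I) = Add(3, I)
Function('k')(K) = -10 (Function('k')(K) = Add(5, -15) = -10)
Function('z')(P, R) = Add(3, P, R) (Function('z')(P, R) = Add(Add(P, R), Add(3, 0)) = Add(Add(P, R), 3) = Add(3, P, R))
Add(Mul(78, Function('z')(Function('k')(-4), 9)), 35) = Add(Mul(78, Add(3, -10, 9)), 35) = Add(Mul(78, 2), 35) = Add(156, 35) = 191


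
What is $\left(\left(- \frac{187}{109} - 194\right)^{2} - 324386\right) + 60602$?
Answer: $- \frac{2678920815}{11881} \approx -2.2548 \cdot 10^{5}$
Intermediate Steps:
$\left(\left(- \frac{187}{109} - 194\right)^{2} - 324386\right) + 60602 = \left(\left(- \frac{21333}{109}\right)^{2} - 324386\right) + 60602 = \left(\frac{455096889}{11881} - 324386\right) + 60602 = - \frac{3398933177}{11881} + 60602 = - \frac{2678920815}{11881}$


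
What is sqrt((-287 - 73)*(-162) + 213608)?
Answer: 2*sqrt(67982) ≈ 521.47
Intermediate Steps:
sqrt((-287 - 73)*(-162) + 213608) = sqrt(-360*(-162) + 213608) = sqrt(58320 + 213608) = sqrt(271928) = 2*sqrt(67982)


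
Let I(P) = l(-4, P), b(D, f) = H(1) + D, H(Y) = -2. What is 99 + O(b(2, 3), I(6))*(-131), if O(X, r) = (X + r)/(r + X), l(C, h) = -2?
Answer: -32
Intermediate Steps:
b(D, f) = -2 + D
I(P) = -2
O(X, r) = 1 (O(X, r) = (X + r)/(X + r) = 1)
99 + O(b(2, 3), I(6))*(-131) = 99 + 1*(-131) = 99 - 131 = -32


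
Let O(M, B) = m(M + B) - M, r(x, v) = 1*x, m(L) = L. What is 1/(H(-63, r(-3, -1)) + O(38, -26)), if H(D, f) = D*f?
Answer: 1/163 ≈ 0.0061350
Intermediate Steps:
r(x, v) = x
O(M, B) = B (O(M, B) = (M + B) - M = (B + M) - M = B)
1/(H(-63, r(-3, -1)) + O(38, -26)) = 1/(-63*(-3) - 26) = 1/(189 - 26) = 1/163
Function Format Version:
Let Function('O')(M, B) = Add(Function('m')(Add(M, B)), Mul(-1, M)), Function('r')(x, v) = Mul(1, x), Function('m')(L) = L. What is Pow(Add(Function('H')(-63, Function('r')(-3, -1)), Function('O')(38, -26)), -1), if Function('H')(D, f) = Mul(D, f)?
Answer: Rational(1, 163) ≈ 0.0061350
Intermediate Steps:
Function('r')(x, v) = x
Function('O')(M, B) = B (Function('O')(M, B) = Add(Add(M, B), Mul(-1, M)) = Add(Add(B, M), Mul(-1, M)) = B)
Pow(Add(Function('H')(-63, Function('r')(-3, -1)), Function('O')(38, -26)), -1) = Pow(Add(Mul(-63, -3), -26), -1) = Pow(Add(189, -26), -1) = Pow(163, -1) = Rational(1, 163)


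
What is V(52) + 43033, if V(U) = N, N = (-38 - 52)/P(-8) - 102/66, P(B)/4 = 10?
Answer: 1893285/44 ≈ 43029.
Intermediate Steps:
P(B) = 40 (P(B) = 4*10 = 40)
N = -167/44 (N = (-38 - 52)/40 - 102/66 = -90*1/40 - 102*1/66 = -9/4 - 17/11 = -167/44 ≈ -3.7955)
V(U) = -167/44
V(52) + 43033 = -167/44 + 43033 = 1893285/44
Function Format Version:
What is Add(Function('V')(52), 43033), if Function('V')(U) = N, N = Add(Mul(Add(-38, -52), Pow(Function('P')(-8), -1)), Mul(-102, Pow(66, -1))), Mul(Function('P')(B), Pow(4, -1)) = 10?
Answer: Rational(1893285, 44) ≈ 43029.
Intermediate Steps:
Function('P')(B) = 40 (Function('P')(B) = Mul(4, 10) = 40)
N = Rational(-167, 44) (N = Add(Mul(Add(-38, -52), Pow(40, -1)), Mul(-102, Pow(66, -1))) = Add(Mul(-90, Rational(1, 40)), Mul(-102, Rational(1, 66))) = Add(Rational(-9, 4), Rational(-17, 11)) = Rational(-167, 44) ≈ -3.7955)
Function('V')(U) = Rational(-167, 44)
Add(Function('V')(52), 43033) = Add(Rational(-167, 44), 43033) = Rational(1893285, 44)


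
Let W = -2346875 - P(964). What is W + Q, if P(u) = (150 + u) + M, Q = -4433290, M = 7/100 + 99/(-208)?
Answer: -35262648689/5200 ≈ -6.7813e+6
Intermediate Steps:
M = -2111/5200 (M = 7*(1/100) + 99*(-1/208) = 7/100 - 99/208 = -2111/5200 ≈ -0.40596)
P(u) = 777889/5200 + u (P(u) = (150 + u) - 2111/5200 = 777889/5200 + u)
W = -12209540689/5200 (W = -2346875 - (777889/5200 + 964) = -2346875 - 1*5790689/5200 = -2346875 - 5790689/5200 = -12209540689/5200 ≈ -2.3480e+6)
W + Q = -12209540689/5200 - 4433290 = -35262648689/5200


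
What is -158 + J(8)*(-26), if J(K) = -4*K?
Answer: 674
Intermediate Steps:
-158 + J(8)*(-26) = -158 - 4*8*(-26) = -158 - 32*(-26) = -158 + 832 = 674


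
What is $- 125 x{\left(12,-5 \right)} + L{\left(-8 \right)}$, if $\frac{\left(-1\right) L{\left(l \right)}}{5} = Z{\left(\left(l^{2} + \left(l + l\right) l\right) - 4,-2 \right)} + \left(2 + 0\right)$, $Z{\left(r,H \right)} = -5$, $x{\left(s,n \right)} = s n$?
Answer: $7515$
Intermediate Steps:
$x{\left(s,n \right)} = n s$
$L{\left(l \right)} = 15$ ($L{\left(l \right)} = - 5 \left(-5 + \left(2 + 0\right)\right) = - 5 \left(-5 + 2\right) = \left(-5\right) \left(-3\right) = 15$)
$- 125 x{\left(12,-5 \right)} + L{\left(-8 \right)} = - 125 \left(\left(-5\right) 12\right) + 15 = \left(-125\right) \left(-60\right) + 15 = 7500 + 15 = 7515$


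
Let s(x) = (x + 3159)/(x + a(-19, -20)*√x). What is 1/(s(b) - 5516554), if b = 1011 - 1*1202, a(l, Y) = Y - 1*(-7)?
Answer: (-13*√191 + 191*I)/(2*(-526832391*I + 35857601*√191)) ≈ -1.8127e-7 - 2.5485e-13*I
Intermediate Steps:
a(l, Y) = 7 + Y (a(l, Y) = Y + 7 = 7 + Y)
b = -191 (b = 1011 - 1202 = -191)
s(x) = (3159 + x)/(x - 13*√x) (s(x) = (x + 3159)/(x + (7 - 20)*√x) = (3159 + x)/(x - 13*√x))
1/(s(b) - 5516554) = 1/((3159 - 191)/(-191 - 13*I*√191) - 5516554) = 1/(2968/(-191 - 13*I*√191) - 5516554) = 1/(-5516554 + 2968/(-191 - 13*I*√191))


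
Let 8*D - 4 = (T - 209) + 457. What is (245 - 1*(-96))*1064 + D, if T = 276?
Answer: 362890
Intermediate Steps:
D = 66 (D = ½ + ((276 - 209) + 457)/8 = ½ + (67 + 457)/8 = ½ + (⅛)*524 = ½ + 131/2 = 66)
(245 - 1*(-96))*1064 + D = (245 - 1*(-96))*1064 + 66 = (245 + 96)*1064 + 66 = 341*1064 + 66 = 362824 + 66 = 362890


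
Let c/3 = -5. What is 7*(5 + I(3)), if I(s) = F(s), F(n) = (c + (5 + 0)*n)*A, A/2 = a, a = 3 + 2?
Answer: 35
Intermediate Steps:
a = 5
A = 10 (A = 2*5 = 10)
c = -15 (c = 3*(-5) = -15)
F(n) = -150 + 50*n (F(n) = (-15 + (5 + 0)*n)*10 = (-15 + 5*n)*10 = -150 + 50*n)
I(s) = -150 + 50*s
7*(5 + I(3)) = 7*(5 + (-150 + 50*3)) = 7*(5 + (-150 + 150)) = 7*(5 + 0) = 7*5 = 35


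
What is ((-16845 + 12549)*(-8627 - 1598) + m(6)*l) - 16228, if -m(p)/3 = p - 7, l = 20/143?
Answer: 6279183256/143 ≈ 4.3910e+7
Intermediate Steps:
l = 20/143 (l = 20*(1/143) = 20/143 ≈ 0.13986)
m(p) = 21 - 3*p (m(p) = -3*(p - 7) = -3*(-7 + p) = 21 - 3*p)
((-16845 + 12549)*(-8627 - 1598) + m(6)*l) - 16228 = ((-16845 + 12549)*(-8627 - 1598) + (21 - 3*6)*(20/143)) - 16228 = (-4296*(-10225) + (21 - 18)*(20/143)) - 16228 = (43926600 + 3*(20/143)) - 16228 = (43926600 + 60/143) - 16228 = 6281503860/143 - 16228 = 6279183256/143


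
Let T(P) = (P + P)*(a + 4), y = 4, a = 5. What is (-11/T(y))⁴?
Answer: 14641/26873856 ≈ 0.00054480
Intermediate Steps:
T(P) = 18*P (T(P) = (P + P)*(5 + 4) = (2*P)*9 = 18*P)
(-11/T(y))⁴ = (-11/(18*4))⁴ = (-11/72)⁴ = 14641/26873856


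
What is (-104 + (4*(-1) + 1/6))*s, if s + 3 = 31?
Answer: -9058/3 ≈ -3019.3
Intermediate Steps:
s = 28 (s = -3 + 31 = 28)
(-104 + (4*(-1) + 1/6))*s = (-104 + (4*(-1) + 1/6))*28 = (-104 + (-4 + ⅙))*28 = (-104 - 23/6)*28 = -647/6*28 = -9058/3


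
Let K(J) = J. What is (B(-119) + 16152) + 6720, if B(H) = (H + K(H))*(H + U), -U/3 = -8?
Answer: 45482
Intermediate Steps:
U = 24 (U = -3*(-8) = 24)
B(H) = 2*H*(24 + H) (B(H) = (H + H)*(H + 24) = (2*H)*(24 + H) = 2*H*(24 + H))
(B(-119) + 16152) + 6720 = (2*(-119)*(24 - 119) + 16152) + 6720 = (2*(-119)*(-95) + 16152) + 6720 = (22610 + 16152) + 6720 = 38762 + 6720 = 45482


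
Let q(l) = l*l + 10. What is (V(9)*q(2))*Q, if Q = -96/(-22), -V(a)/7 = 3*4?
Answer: -56448/11 ≈ -5131.6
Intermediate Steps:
V(a) = -84 (V(a) = -21*4 = -7*12 = -84)
q(l) = 10 + l² (q(l) = l² + 10 = 10 + l²)
Q = 48/11 (Q = -96*(-1/22) = 48/11 ≈ 4.3636)
(V(9)*q(2))*Q = -84*(10 + 2²)*(48/11) = -84*(10 + 4)*(48/11) = -84*14*(48/11) = -1176*48/11 = -56448/11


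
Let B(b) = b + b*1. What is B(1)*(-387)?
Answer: -774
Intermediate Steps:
B(b) = 2*b (B(b) = b + b = 2*b)
B(1)*(-387) = (2*1)*(-387) = 2*(-387) = -774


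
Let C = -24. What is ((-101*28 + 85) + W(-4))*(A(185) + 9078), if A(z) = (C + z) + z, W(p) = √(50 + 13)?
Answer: -25850032 + 28272*√7 ≈ -2.5775e+7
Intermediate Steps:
W(p) = 3*√7 (W(p) = √63 = 3*√7)
A(z) = -24 + 2*z (A(z) = (-24 + z) + z = -24 + 2*z)
((-101*28 + 85) + W(-4))*(A(185) + 9078) = ((-101*28 + 85) + 3*√7)*((-24 + 2*185) + 9078) = ((-2828 + 85) + 3*√7)*((-24 + 370) + 9078) = (-2743 + 3*√7)*(346 + 9078) = (-2743 + 3*√7)*9424 = -25850032 + 28272*√7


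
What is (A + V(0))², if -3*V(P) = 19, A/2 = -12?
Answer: 8281/9 ≈ 920.11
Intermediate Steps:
A = -24 (A = 2*(-12) = -24)
V(P) = -19/3 (V(P) = -⅓*19 = -19/3)
(A + V(0))² = (-24 - 19/3)² = (-91/3)² = 8281/9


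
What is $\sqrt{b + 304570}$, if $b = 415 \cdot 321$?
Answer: $\sqrt{437785} \approx 661.65$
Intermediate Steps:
$b = 133215$
$\sqrt{b + 304570} = \sqrt{133215 + 304570} = \sqrt{437785}$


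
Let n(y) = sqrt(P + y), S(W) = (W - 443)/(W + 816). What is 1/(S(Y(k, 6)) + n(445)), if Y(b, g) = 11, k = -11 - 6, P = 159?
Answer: 89316/103226623 + 683929*sqrt(151)/206453246 ≈ 0.041573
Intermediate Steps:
k = -17
S(W) = (-443 + W)/(816 + W)
n(y) = sqrt(159 + y)
1/(S(Y(k, 6)) + n(445)) = 1/((-443 + 11)/(816 + 11) + sqrt(159 + 445)) = 1/(-432/827 + sqrt(604)) = 1/((1/827)*(-432) + 2*sqrt(151)) = 1/(-432/827 + 2*sqrt(151))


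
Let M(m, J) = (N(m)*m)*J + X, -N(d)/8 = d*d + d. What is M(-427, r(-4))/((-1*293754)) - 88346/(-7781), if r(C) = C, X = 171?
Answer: 6455231876367/761899958 ≈ 8472.5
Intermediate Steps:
N(d) = -8*d - 8*d² (N(d) = -8*(d*d + d) = -8*(d² + d) = -8*(d + d²) = -8*d - 8*d²)
M(m, J) = 171 - 8*J*m²*(1 + m) (M(m, J) = ((-8*m*(1 + m))*m)*J + 171 = (-8*m²*(1 + m))*J + 171 = -8*J*m²*(1 + m) + 171 = 171 - 8*J*m²*(1 + m))
M(-427, r(-4))/((-1*293754)) - 88346/(-7781) = (171 - 8*(-4)*(-427)²*(1 - 427))/((-1*293754)) - 88346/(-7781) = (171 - 8*(-4)*182329*(-426))/(-293754) - 88346*(-1/7781) = (171 - 2485508928)*(-1/293754) + 88346/7781 = -2485508757*(-1/293754) + 88346/7781 = 828502919/97918 + 88346/7781 = 6455231876367/761899958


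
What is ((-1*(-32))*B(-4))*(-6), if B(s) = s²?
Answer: -3072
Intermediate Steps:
((-1*(-32))*B(-4))*(-6) = (-1*(-32)*(-4)²)*(-6) = (32*16)*(-6) = 512*(-6) = -3072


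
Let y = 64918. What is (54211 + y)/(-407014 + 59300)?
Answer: -119129/347714 ≈ -0.34261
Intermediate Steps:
(54211 + y)/(-407014 + 59300) = (54211 + 64918)/(-407014 + 59300) = 119129/(-347714) = 119129*(-1/347714) = -119129/347714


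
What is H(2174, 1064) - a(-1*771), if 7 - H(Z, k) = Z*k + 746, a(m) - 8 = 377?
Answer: -2314260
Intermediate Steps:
a(m) = 385 (a(m) = 8 + 377 = 385)
H(Z, k) = -739 - Z*k (H(Z, k) = 7 - (Z*k + 746) = 7 - (746 + Z*k) = 7 + (-746 - Z*k) = -739 - Z*k)
H(2174, 1064) - a(-1*771) = (-739 - 1*2174*1064) - 1*385 = (-739 - 2313136) - 385 = -2313875 - 385 = -2314260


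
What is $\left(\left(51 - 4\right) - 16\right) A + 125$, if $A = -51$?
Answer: $-1456$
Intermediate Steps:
$\left(\left(51 - 4\right) - 16\right) A + 125 = \left(\left(51 - 4\right) - 16\right) \left(-51\right) + 125 = \left(47 - 16\right) \left(-51\right) + 125 = 31 \left(-51\right) + 125 = -1581 + 125 = -1456$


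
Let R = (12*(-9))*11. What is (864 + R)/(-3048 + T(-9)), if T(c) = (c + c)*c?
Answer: 54/481 ≈ 0.11227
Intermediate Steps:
R = -1188 (R = -108*11 = -1188)
T(c) = 2*c**2 (T(c) = (2*c)*c = 2*c**2)
(864 + R)/(-3048 + T(-9)) = (864 - 1188)/(-3048 + 2*(-9)**2) = -324/(-3048 + 2*81) = -324/(-3048 + 162) = -324/(-2886) = -324*(-1/2886) = 54/481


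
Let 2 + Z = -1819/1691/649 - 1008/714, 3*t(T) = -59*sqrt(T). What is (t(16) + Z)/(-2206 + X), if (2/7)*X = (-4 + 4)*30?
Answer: 4594056143/123470722254 ≈ 0.037208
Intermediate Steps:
t(T) = -59*sqrt(T)/3 (t(T) = (-59*sqrt(T))/3 = -59*sqrt(T)/3)
Z = -63683545/18656803 (Z = -2 + (-1819/1691/649 - 1008/714) = -2 + (-1819*1/1691*(1/649) - 1008*1/714) = -2 + (-1819/1691*1/649 - 24/17) = -2 + (-1819/1097459 - 24/17) = -2 - 26369939/18656803 = -63683545/18656803 ≈ -3.4134)
X = 0 (X = 7*((-4 + 4)*30)/2 = 7*(0*30)/2 = (7/2)*0 = 0)
(t(16) + Z)/(-2206 + X) = (-59*sqrt(16)/3 - 63683545/18656803)/(-2206 + 0) = (-59/3*4 - 63683545/18656803)/(-2206) = (-236/3 - 63683545/18656803)*(-1/2206) = -4594056143/55970409*(-1/2206) = 4594056143/123470722254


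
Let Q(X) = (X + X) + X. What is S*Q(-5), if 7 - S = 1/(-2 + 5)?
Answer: -100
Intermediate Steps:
Q(X) = 3*X (Q(X) = 2*X + X = 3*X)
S = 20/3 (S = 7 - 1/(-2 + 5) = 7 - 1/3 = 7 - 1*⅓ = 7 - ⅓ = 20/3 ≈ 6.6667)
S*Q(-5) = 20*(3*(-5))/3 = (20/3)*(-15) = -100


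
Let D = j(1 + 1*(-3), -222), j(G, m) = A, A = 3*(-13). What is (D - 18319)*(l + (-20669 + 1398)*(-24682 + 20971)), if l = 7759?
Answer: -1313008953520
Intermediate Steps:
A = -39
j(G, m) = -39
D = -39
(D - 18319)*(l + (-20669 + 1398)*(-24682 + 20971)) = (-39 - 18319)*(7759 + (-20669 + 1398)*(-24682 + 20971)) = -18358*(7759 - 19271*(-3711)) = -18358*(7759 + 71514681) = -18358*71522440 = -1313008953520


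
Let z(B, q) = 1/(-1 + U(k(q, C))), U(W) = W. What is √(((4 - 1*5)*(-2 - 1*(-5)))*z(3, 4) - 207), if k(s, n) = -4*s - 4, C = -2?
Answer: 2*I*√2534/7 ≈ 14.383*I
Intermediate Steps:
k(s, n) = -4 - 4*s
z(B, q) = 1/(-5 - 4*q) (z(B, q) = 1/(-1 + (-4 - 4*q)) = 1/(-5 - 4*q))
√(((4 - 1*5)*(-2 - 1*(-5)))*z(3, 4) - 207) = √(((4 - 1*5)*(-2 - 1*(-5)))*(-1/(5 + 4*4)) - 207) = √(((4 - 5)*(-2 + 5))*(-1/(5 + 16)) - 207) = √((-1*3)*(-1/21) - 207) = √(-(-3)/21 - 207) = √(-3*(-1/21) - 207) = √(⅐ - 207) = √(-1448/7) = 2*I*√2534/7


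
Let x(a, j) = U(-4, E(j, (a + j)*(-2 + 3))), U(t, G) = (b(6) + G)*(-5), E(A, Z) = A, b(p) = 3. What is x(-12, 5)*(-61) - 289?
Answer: 2151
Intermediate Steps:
U(t, G) = -15 - 5*G (U(t, G) = (3 + G)*(-5) = -15 - 5*G)
x(a, j) = -15 - 5*j
x(-12, 5)*(-61) - 289 = (-15 - 5*5)*(-61) - 289 = (-15 - 25)*(-61) - 289 = -40*(-61) - 289 = 2440 - 289 = 2151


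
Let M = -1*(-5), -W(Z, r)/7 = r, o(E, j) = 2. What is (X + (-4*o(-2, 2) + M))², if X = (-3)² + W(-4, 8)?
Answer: 2500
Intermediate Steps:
W(Z, r) = -7*r
M = 5
X = -47 (X = (-3)² - 7*8 = 9 - 56 = -47)
(X + (-4*o(-2, 2) + M))² = (-47 + (-4*2 + 5))² = (-47 + (-8 + 5))² = (-47 - 3)² = (-50)² = 2500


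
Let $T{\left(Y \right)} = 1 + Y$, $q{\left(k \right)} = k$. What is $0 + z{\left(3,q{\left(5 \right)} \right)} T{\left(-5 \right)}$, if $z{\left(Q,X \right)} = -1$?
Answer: $4$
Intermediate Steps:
$0 + z{\left(3,q{\left(5 \right)} \right)} T{\left(-5 \right)} = 0 - \left(1 - 5\right) = 0 - -4 = 0 + 4 = 4$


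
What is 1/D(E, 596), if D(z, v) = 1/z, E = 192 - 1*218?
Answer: -26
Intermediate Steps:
E = -26 (E = 192 - 218 = -26)
1/D(E, 596) = 1/(1/(-26)) = 1/(-1/26) = -26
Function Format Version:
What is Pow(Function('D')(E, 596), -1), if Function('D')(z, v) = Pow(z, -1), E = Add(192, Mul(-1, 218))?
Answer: -26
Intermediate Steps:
E = -26 (E = Add(192, -218) = -26)
Pow(Function('D')(E, 596), -1) = Pow(Pow(-26, -1), -1) = Pow(Rational(-1, 26), -1) = -26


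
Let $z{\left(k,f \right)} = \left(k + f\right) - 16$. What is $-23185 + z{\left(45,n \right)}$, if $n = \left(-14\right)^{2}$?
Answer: $-22960$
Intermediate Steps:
$n = 196$
$z{\left(k,f \right)} = -16 + f + k$ ($z{\left(k,f \right)} = \left(f + k\right) - 16 = -16 + f + k$)
$-23185 + z{\left(45,n \right)} = -23185 + \left(-16 + 196 + 45\right) = -23185 + 225 = -22960$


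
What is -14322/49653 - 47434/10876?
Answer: -418501079/90004338 ≈ -4.6498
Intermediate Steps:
-14322/49653 - 47434/10876 = -14322*1/49653 - 47434*1/10876 = -4774/16551 - 23717/5438 = -418501079/90004338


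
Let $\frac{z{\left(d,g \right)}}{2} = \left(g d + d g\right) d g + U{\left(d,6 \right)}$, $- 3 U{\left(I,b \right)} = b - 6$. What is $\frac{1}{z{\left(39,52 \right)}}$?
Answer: $\frac{1}{16451136} \approx 6.0786 \cdot 10^{-8}$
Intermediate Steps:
$U{\left(I,b \right)} = 2 - \frac{b}{3}$ ($U{\left(I,b \right)} = - \frac{b - 6}{3} = - \frac{-6 + b}{3} = 2 - \frac{b}{3}$)
$z{\left(d,g \right)} = 4 d^{2} g^{2}$ ($z{\left(d,g \right)} = 2 \left(\left(g d + d g\right) d g + \left(2 - 2\right)\right) = 2 \left(\left(d g + d g\right) d g + \left(2 - 2\right)\right) = 2 \left(2 d g d g + 0\right) = 2 \left(2 g d^{2} g + 0\right) = 2 \left(2 d^{2} g^{2} + 0\right) = 2 \cdot 2 d^{2} g^{2} = 4 d^{2} g^{2}$)
$\frac{1}{z{\left(39,52 \right)}} = \frac{1}{4 \cdot 39^{2} \cdot 52^{2}} = \frac{1}{4 \cdot 1521 \cdot 2704} = \frac{1}{16451136}$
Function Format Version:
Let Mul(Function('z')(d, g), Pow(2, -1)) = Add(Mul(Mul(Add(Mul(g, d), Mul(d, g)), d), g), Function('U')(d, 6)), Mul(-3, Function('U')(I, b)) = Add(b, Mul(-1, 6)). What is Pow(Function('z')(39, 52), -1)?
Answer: Rational(1, 16451136) ≈ 6.0786e-8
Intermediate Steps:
Function('U')(I, b) = Add(2, Mul(Rational(-1, 3), b)) (Function('U')(I, b) = Mul(Rational(-1, 3), Add(b, Mul(-1, 6))) = Mul(Rational(-1, 3), Add(b, -6)) = Mul(Rational(-1, 3), Add(-6, b)) = Add(2, Mul(Rational(-1, 3), b)))
Function('z')(d, g) = Mul(4, Pow(d, 2), Pow(g, 2)) (Function('z')(d, g) = Mul(2, Add(Mul(Mul(Add(Mul(g, d), Mul(d, g)), d), g), Add(2, Mul(Rational(-1, 3), 6)))) = Mul(2, Add(Mul(Mul(Add(Mul(d, g), Mul(d, g)), d), g), Add(2, -2))) = Mul(2, Add(Mul(Mul(Mul(2, d, g), d), g), 0)) = Mul(2, Add(Mul(Mul(2, g, Pow(d, 2)), g), 0)) = Mul(2, Add(Mul(2, Pow(d, 2), Pow(g, 2)), 0)) = Mul(2, Mul(2, Pow(d, 2), Pow(g, 2))) = Mul(4, Pow(d, 2), Pow(g, 2)))
Pow(Function('z')(39, 52), -1) = Pow(Mul(4, Pow(39, 2), Pow(52, 2)), -1) = Pow(Mul(4, 1521, 2704), -1) = Pow(16451136, -1) = Rational(1, 16451136)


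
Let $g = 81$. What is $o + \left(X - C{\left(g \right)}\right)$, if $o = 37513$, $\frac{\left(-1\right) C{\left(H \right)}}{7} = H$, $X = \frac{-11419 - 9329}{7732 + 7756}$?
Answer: $\frac{147440573}{3872} \approx 38079.0$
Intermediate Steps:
$X = - \frac{5187}{3872}$ ($X = - \frac{20748}{15488} = \left(-20748\right) \frac{1}{15488} = - \frac{5187}{3872} \approx -1.3396$)
$C{\left(H \right)} = - 7 H$
$o + \left(X - C{\left(g \right)}\right) = 37513 - \left(\frac{5187}{3872} - 567\right) = 37513 - - \frac{2190237}{3872} = 37513 + \left(- \frac{5187}{3872} + 567\right) = 37513 + \frac{2190237}{3872} = \frac{147440573}{3872}$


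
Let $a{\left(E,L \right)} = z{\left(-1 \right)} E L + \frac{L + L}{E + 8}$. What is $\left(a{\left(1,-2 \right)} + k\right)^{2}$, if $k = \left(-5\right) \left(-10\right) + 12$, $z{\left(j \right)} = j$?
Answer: $\frac{327184}{81} \approx 4039.3$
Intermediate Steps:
$k = 62$ ($k = 50 + 12 = 62$)
$a{\left(E,L \right)} = - E L + \frac{2 L}{8 + E}$ ($a{\left(E,L \right)} = - E L + \frac{L + L}{E + 8} = - E L + \frac{2 L}{8 + E}$)
$\left(a{\left(1,-2 \right)} + k\right)^{2} = \left(- \frac{2 \left(2 - 1^{2} - 8\right)}{8 + 1} + 62\right)^{2} = \left(- \frac{2 \left(2 - 1 - 8\right)}{9} + 62\right)^{2} = \left(\left(-2\right) \frac{1}{9} \left(2 - 1 - 8\right) + 62\right)^{2} = \left(\left(-2\right) \frac{1}{9} \left(-7\right) + 62\right)^{2} = \left(\frac{14}{9} + 62\right)^{2} = \left(\frac{572}{9}\right)^{2} = \frac{327184}{81}$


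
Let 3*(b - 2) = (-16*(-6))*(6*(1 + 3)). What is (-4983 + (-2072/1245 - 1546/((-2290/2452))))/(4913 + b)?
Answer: -949199099/1620251715 ≈ -0.58583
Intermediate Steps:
b = 770 (b = 2 + ((-16*(-6))*(6*(1 + 3)))/3 = 2 + (96*(6*4))/3 = 2 + (96*24)/3 = 2 + (⅓)*2304 = 2 + 768 = 770)
(-4983 + (-2072/1245 - 1546/((-2290/2452))))/(4913 + b) = (-4983 + (-2072/1245 - 1546/((-2290/2452))))/(4913 + 770) = (-4983 + (-2072*1/1245 - 1546/((-2290*1/2452))))/5683 = (-4983 + (-2072/1245 - 1546/(-1145/1226)))*(1/5683) = (-4983 + (-2072/1245 - 1546*(-1226/1145)))*(1/5683) = (-4983 + (-2072/1245 + 1895396/1145))*(1/5683) = (-4983 + 471479116/285105)*(1/5683) = -949199099/285105*1/5683 = -949199099/1620251715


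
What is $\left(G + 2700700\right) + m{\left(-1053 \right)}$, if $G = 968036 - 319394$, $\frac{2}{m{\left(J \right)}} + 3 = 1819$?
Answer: $\frac{3041202537}{908} \approx 3.3493 \cdot 10^{6}$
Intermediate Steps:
$m{\left(J \right)} = \frac{1}{908}$ ($m{\left(J \right)} = \frac{2}{-3 + 1819} = \frac{2}{1816} = 2 \cdot \frac{1}{1816} = \frac{1}{908}$)
$G = 648642$
$\left(G + 2700700\right) + m{\left(-1053 \right)} = \left(648642 + 2700700\right) + \frac{1}{908} = 3349342 + \frac{1}{908} = \frac{3041202537}{908}$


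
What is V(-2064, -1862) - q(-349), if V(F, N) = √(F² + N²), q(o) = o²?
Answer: -121801 + 2*√1931785 ≈ -1.1902e+5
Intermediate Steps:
V(-2064, -1862) - q(-349) = √((-2064)² + (-1862)²) - 1*(-349)² = √(4260096 + 3467044) - 1*121801 = √7727140 - 121801 = 2*√1931785 - 121801 = -121801 + 2*√1931785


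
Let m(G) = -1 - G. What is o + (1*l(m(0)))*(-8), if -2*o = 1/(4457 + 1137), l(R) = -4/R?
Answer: -358017/11188 ≈ -32.000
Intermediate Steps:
o = -1/11188 (o = -1/(2*(4457 + 1137)) = -1/2/5594 = -1/2*1/5594 = -1/11188 ≈ -8.9381e-5)
o + (1*l(m(0)))*(-8) = -1/11188 + (1*(-4/(-1 - 1*0)))*(-8) = -1/11188 + (1*(-4/(-1 + 0)))*(-8) = -1/11188 + (1*(-4/(-1)))*(-8) = -1/11188 + (1*(-4*(-1)))*(-8) = -1/11188 + (1*4)*(-8) = -1/11188 + 4*(-8) = -1/11188 - 32 = -358017/11188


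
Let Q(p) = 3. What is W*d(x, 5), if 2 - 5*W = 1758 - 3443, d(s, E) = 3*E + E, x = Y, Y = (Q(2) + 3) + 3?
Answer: 6748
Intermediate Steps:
Y = 9 (Y = (3 + 3) + 3 = 6 + 3 = 9)
x = 9
d(s, E) = 4*E
W = 1687/5 (W = 2/5 - (1758 - 3443)/5 = 2/5 - 1/5*(-1685) = 2/5 + 337 = 1687/5 ≈ 337.40)
W*d(x, 5) = 1687*(4*5)/5 = (1687/5)*20 = 6748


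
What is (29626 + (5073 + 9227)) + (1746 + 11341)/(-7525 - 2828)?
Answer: 454752791/10353 ≈ 43925.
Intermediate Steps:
(29626 + (5073 + 9227)) + (1746 + 11341)/(-7525 - 2828) = (29626 + 14300) + 13087/(-10353) = 43926 + 13087*(-1/10353) = 43926 - 13087/10353 = 454752791/10353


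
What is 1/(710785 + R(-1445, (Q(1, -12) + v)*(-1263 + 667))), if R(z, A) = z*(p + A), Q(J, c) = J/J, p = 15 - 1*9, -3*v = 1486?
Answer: -3/1275082915 ≈ -2.3528e-9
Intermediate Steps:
v = -1486/3 (v = -⅓*1486 = -1486/3 ≈ -495.33)
p = 6 (p = 15 - 9 = 6)
Q(J, c) = 1
R(z, A) = z*(6 + A)
1/(710785 + R(-1445, (Q(1, -12) + v)*(-1263 + 667))) = 1/(710785 - 1445*(6 + (1 - 1486/3)*(-1263 + 667))) = 1/(710785 - 1445*(6 - 1483/3*(-596))) = 1/(710785 - 1445*(6 + 883868/3)) = 1/(710785 - 1445*883886/3) = 1/(710785 - 1277215270/3) = 1/(-1275082915/3) = -3/1275082915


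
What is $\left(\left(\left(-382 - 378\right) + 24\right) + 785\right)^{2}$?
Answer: $2401$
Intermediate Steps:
$\left(\left(\left(-382 - 378\right) + 24\right) + 785\right)^{2} = \left(\left(-760 + 24\right) + 785\right)^{2} = \left(-736 + 785\right)^{2} = 49^{2} = 2401$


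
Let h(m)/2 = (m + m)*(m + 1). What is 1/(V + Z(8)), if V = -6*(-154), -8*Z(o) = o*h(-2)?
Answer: 1/916 ≈ 0.0010917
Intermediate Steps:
h(m) = 4*m*(1 + m) (h(m) = 2*((m + m)*(m + 1)) = 2*((2*m)*(1 + m)) = 2*(2*m*(1 + m)) = 4*m*(1 + m))
Z(o) = -o (Z(o) = -o*4*(-2)*(1 - 2)/8 = -o*4*(-2)*(-1)/8 = -o*8/8 = -o)
V = 924
1/(V + Z(8)) = 1/(924 - 1*8) = 1/(924 - 8) = 1/916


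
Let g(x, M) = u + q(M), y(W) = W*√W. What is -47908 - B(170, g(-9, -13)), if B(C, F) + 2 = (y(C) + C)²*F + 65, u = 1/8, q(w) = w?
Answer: 127157983/2 + 744175*√170 ≈ 7.3282e+7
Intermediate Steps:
u = ⅛ (u = 1*(⅛) = ⅛ ≈ 0.12500)
y(W) = W^(3/2)
g(x, M) = ⅛ + M
B(C, F) = 63 + F*(C + C^(3/2))² (B(C, F) = -2 + ((C^(3/2) + C)²*F + 65) = -2 + ((C + C^(3/2))²*F + 65) = -2 + (F*(C + C^(3/2))² + 65) = -2 + (65 + F*(C + C^(3/2))²) = 63 + F*(C + C^(3/2))²)
-47908 - B(170, g(-9, -13)) = -47908 - (63 + (⅛ - 13)*(170 + 170^(3/2))²) = -47908 - (63 - 103*(170 + 170*√170)²/8) = -47908 + (-63 + 103*(170 + 170*√170)²/8) = -47971 + 103*(170 + 170*√170)²/8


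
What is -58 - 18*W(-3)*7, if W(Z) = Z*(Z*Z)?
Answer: 3344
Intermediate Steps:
W(Z) = Z³ (W(Z) = Z*Z² = Z³)
-58 - 18*W(-3)*7 = -58 - 18*(-3)³*7 = -58 - (-486)*7 = -58 - 18*(-189) = -58 + 3402 = 3344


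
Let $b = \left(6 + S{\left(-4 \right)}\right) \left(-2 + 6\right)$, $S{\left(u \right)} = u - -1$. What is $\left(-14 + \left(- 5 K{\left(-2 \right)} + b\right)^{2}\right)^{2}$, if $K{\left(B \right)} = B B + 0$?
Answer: $2500$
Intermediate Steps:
$S{\left(u \right)} = 1 + u$ ($S{\left(u \right)} = u + 1 = 1 + u$)
$b = 12$ ($b = \left(6 + \left(1 - 4\right)\right) \left(-2 + 6\right) = \left(6 - 3\right) 4 = 3 \cdot 4 = 12$)
$K{\left(B \right)} = B^{2}$ ($K{\left(B \right)} = B^{2} + 0 = B^{2}$)
$\left(-14 + \left(- 5 K{\left(-2 \right)} + b\right)^{2}\right)^{2} = \left(-14 + \left(- 5 \left(-2\right)^{2} + 12\right)^{2}\right)^{2} = \left(-14 + \left(\left(-5\right) 4 + 12\right)^{2}\right)^{2} = \left(-14 + \left(-20 + 12\right)^{2}\right)^{2} = \left(-14 + \left(-8\right)^{2}\right)^{2} = \left(-14 + 64\right)^{2} = 50^{2} = 2500$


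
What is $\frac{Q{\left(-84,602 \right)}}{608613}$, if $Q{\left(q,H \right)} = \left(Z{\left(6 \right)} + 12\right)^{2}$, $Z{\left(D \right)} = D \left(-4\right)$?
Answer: $\frac{48}{202871} \approx 0.0002366$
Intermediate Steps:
$Z{\left(D \right)} = - 4 D$
$Q{\left(q,H \right)} = 144$ ($Q{\left(q,H \right)} = \left(\left(-4\right) 6 + 12\right)^{2} = \left(-24 + 12\right)^{2} = \left(-12\right)^{2} = 144$)
$\frac{Q{\left(-84,602 \right)}}{608613} = \frac{144}{608613} = 144 \cdot \frac{1}{608613} = \frac{48}{202871}$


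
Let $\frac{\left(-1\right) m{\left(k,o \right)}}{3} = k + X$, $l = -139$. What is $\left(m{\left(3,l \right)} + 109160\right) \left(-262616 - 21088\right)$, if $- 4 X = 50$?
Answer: $-30977214204$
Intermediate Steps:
$X = - \frac{25}{2}$ ($X = \left(- \frac{1}{4}\right) 50 = - \frac{25}{2} \approx -12.5$)
$m{\left(k,o \right)} = \frac{75}{2} - 3 k$ ($m{\left(k,o \right)} = - 3 \left(k - \frac{25}{2}\right) = - 3 \left(- \frac{25}{2} + k\right) = \frac{75}{2} - 3 k$)
$\left(m{\left(3,l \right)} + 109160\right) \left(-262616 - 21088\right) = \left(\left(\frac{75}{2} - 9\right) + 109160\right) \left(-262616 - 21088\right) = \left(\left(\frac{75}{2} - 9\right) + 109160\right) \left(-283704\right) = \left(\frac{57}{2} + 109160\right) \left(-283704\right) = \frac{218377}{2} \left(-283704\right) = -30977214204$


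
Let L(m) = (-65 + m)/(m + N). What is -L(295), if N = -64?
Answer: -230/231 ≈ -0.99567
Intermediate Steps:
L(m) = (-65 + m)/(-64 + m) (L(m) = (-65 + m)/(m - 64) = (-65 + m)/(-64 + m))
-L(295) = -(-65 + 295)/(-64 + 295) = -230/231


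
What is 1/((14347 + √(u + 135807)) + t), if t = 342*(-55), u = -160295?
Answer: -4463/19942857 - 2*I*√6122/19942857 ≈ -0.00022379 - 7.8467e-6*I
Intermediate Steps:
t = -18810
1/((14347 + √(u + 135807)) + t) = 1/((14347 + √(-160295 + 135807)) - 18810) = 1/((14347 + √(-24488)) - 18810) = 1/((14347 + 2*I*√6122) - 18810) = 1/(-4463 + 2*I*√6122)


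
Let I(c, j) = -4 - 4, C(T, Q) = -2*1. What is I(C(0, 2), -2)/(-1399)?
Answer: 8/1399 ≈ 0.0057184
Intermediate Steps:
C(T, Q) = -2
I(c, j) = -8
I(C(0, 2), -2)/(-1399) = -8/(-1399) = -8*(-1/1399) = 8/1399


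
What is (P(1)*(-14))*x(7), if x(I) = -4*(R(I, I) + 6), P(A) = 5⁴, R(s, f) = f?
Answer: 455000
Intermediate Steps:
P(A) = 625
x(I) = -24 - 4*I (x(I) = -4*(I + 6) = -4*(6 + I) = -24 - 4*I)
(P(1)*(-14))*x(7) = (625*(-14))*(-24 - 4*7) = -8750*(-24 - 28) = -8750*(-52) = 455000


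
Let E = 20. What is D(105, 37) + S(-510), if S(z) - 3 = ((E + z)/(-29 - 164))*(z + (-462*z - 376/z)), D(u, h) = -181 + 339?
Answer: 5877002047/9843 ≈ 5.9707e+5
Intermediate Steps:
D(u, h) = 158
S(z) = 3 + (-20/193 - z/193)*(-461*z - 376/z) (S(z) = 3 + ((20 + z)/(-29 - 164))*(z + (-462*z - 376/z)) = 3 + ((20 + z)/(-193))*(-461*z - 376/z) = 3 + ((20 + z)*(-1/193))*(-461*z - 376/z) = 3 + (-20/193 - z/193)*(-461*z - 376/z))
D(105, 37) + S(-510) = 158 + (1/193)*(7520 - 510*(955 + 461*(-510)² + 9220*(-510)))/(-510) = 158 + (1/193)*(-1/510)*(7520 - 510*(955 + 461*260100 - 4702200)) = 158 + (1/193)*(-1/510)*(7520 - 510*(955 + 119906100 - 4702200)) = 158 + (1/193)*(-1/510)*(7520 - 510*115204855) = 158 + (1/193)*(-1/510)*(7520 - 58754476050) = 158 + (1/193)*(-1/510)*(-58754468530) = 158 + 5875446853/9843 = 5877002047/9843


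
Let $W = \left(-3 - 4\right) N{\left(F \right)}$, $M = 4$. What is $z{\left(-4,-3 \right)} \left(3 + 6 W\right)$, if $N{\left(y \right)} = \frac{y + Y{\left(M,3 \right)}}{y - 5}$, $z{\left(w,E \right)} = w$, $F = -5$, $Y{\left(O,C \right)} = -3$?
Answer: $\frac{612}{5} \approx 122.4$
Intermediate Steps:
$N{\left(y \right)} = \frac{-3 + y}{-5 + y}$ ($N{\left(y \right)} = \frac{y - 3}{y - 5} = \frac{-3 + y}{-5 + y}$)
$W = - \frac{28}{5}$ ($W = \left(-3 - 4\right) \frac{-3 - 5}{-5 - 5} = - 7 \frac{1}{-10} \left(-8\right) = - 7 \left(\left(- \frac{1}{10}\right) \left(-8\right)\right) = \left(-7\right) \frac{4}{5} = - \frac{28}{5} \approx -5.6$)
$z{\left(-4,-3 \right)} \left(3 + 6 W\right) = - 4 \left(3 + 6 \left(- \frac{28}{5}\right)\right) = - 4 \left(3 - \frac{168}{5}\right) = \left(-4\right) \left(- \frac{153}{5}\right) = \frac{612}{5}$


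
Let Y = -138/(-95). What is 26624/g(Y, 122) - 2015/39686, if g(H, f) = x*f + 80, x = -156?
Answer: -136848543/94016134 ≈ -1.4556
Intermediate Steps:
Y = 138/95 (Y = -138*(-1/95) = 138/95 ≈ 1.4526)
g(H, f) = 80 - 156*f (g(H, f) = -156*f + 80 = 80 - 156*f)
26624/g(Y, 122) - 2015/39686 = 26624/(80 - 156*122) - 2015/39686 = 26624/(80 - 19032) - 2015*1/39686 = 26624/(-18952) - 2015/39686 = 26624*(-1/18952) - 2015/39686 = -3328/2369 - 2015/39686 = -136848543/94016134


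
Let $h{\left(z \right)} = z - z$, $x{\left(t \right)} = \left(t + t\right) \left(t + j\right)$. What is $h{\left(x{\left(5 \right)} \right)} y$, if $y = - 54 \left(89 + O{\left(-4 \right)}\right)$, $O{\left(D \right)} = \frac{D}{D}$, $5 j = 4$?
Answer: $0$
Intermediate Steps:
$j = \frac{4}{5}$ ($j = \frac{1}{5} \cdot 4 = \frac{4}{5} \approx 0.8$)
$O{\left(D \right)} = 1$
$x{\left(t \right)} = 2 t \left(\frac{4}{5} + t\right)$ ($x{\left(t \right)} = \left(t + t\right) \left(t + \frac{4}{5}\right) = 2 t \left(\frac{4}{5} + t\right)$)
$h{\left(z \right)} = 0$
$y = -4860$ ($y = - 54 \left(89 + 1\right) = \left(-54\right) 90 = -4860$)
$h{\left(x{\left(5 \right)} \right)} y = 0 \left(-4860\right) = 0$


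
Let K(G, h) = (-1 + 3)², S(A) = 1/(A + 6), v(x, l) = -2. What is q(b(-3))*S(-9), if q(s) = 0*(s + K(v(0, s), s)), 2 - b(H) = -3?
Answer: 0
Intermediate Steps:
S(A) = 1/(6 + A)
b(H) = 5 (b(H) = 2 - 1*(-3) = 2 + 3 = 5)
K(G, h) = 4 (K(G, h) = 2² = 4)
q(s) = 0 (q(s) = 0*(s + 4) = 0*(4 + s) = 0)
q(b(-3))*S(-9) = 0/(6 - 9) = 0/(-3) = 0*(-⅓) = 0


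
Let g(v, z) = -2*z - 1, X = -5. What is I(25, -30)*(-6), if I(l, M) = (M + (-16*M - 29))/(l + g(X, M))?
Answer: -421/14 ≈ -30.071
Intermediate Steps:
g(v, z) = -1 - 2*z
I(l, M) = (-29 - 15*M)/(-1 + l - 2*M) (I(l, M) = (M + (-16*M - 29))/(l + (-1 - 2*M)) = (M + (-29 - 16*M))/(-1 + l - 2*M) = (-29 - 15*M)/(-1 + l - 2*M))
I(25, -30)*(-6) = ((29 + 15*(-30))/(1 - 1*25 + 2*(-30)))*(-6) = ((29 - 450)/(1 - 25 - 60))*(-6) = (-421/(-84))*(-6) = -1/84*(-421)*(-6) = (421/84)*(-6) = -421/14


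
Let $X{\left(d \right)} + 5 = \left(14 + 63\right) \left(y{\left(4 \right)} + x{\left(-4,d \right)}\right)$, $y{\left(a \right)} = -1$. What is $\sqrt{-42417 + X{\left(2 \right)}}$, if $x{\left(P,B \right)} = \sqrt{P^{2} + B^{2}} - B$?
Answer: $\sqrt{-42653 + 154 \sqrt{5}} \approx 205.69 i$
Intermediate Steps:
$x{\left(P,B \right)} = \sqrt{B^{2} + P^{2}} - B$
$X{\left(d \right)} = -82 - 77 d + 77 \sqrt{16 + d^{2}}$ ($X{\left(d \right)} = -5 + \left(14 + 63\right) \left(-1 - \left(d - \sqrt{d^{2} + \left(-4\right)^{2}}\right)\right) = -5 + 77 \left(-1 - \left(d - \sqrt{d^{2} + 16}\right)\right) = -5 + 77 \left(-1 - \left(d - \sqrt{16 + d^{2}}\right)\right) = -5 + 77 \left(-1 + \sqrt{16 + d^{2}} - d\right) = -5 - \left(77 - 77 \sqrt{16 + d^{2}} + 77 d\right) = -82 - 77 d + 77 \sqrt{16 + d^{2}}$)
$\sqrt{-42417 + X{\left(2 \right)}} = \sqrt{-42417 - \left(236 - 77 \sqrt{16 + 2^{2}}\right)} = \sqrt{-42417 - \left(236 - 77 \sqrt{16 + 4}\right)} = \sqrt{-42417 - \left(236 - 154 \sqrt{5}\right)} = \sqrt{-42653 + 154 \sqrt{5}}$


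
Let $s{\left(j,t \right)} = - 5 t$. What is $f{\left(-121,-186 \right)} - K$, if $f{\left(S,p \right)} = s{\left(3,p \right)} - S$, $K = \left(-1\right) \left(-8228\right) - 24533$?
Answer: $17356$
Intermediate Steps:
$K = -16305$ ($K = 8228 - 24533 = -16305$)
$f{\left(S,p \right)} = - S - 5 p$ ($f{\left(S,p \right)} = - 5 p - S = - S - 5 p$)
$f{\left(-121,-186 \right)} - K = \left(\left(-1\right) \left(-121\right) - -930\right) - -16305 = \left(121 + 930\right) + 16305 = 1051 + 16305 = 17356$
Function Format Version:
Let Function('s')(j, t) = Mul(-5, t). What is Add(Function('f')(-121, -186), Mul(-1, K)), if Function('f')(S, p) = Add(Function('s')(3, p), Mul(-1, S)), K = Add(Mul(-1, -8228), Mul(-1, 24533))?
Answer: 17356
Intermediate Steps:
K = -16305 (K = Add(8228, -24533) = -16305)
Function('f')(S, p) = Add(Mul(-1, S), Mul(-5, p)) (Function('f')(S, p) = Add(Mul(-5, p), Mul(-1, S)) = Add(Mul(-1, S), Mul(-5, p)))
Add(Function('f')(-121, -186), Mul(-1, K)) = Add(Add(Mul(-1, -121), Mul(-5, -186)), Mul(-1, -16305)) = Add(Add(121, 930), 16305) = Add(1051, 16305) = 17356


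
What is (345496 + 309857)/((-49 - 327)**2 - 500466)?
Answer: -655353/359090 ≈ -1.8250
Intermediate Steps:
(345496 + 309857)/((-49 - 327)**2 - 500466) = 655353/((-376)**2 - 500466) = 655353/(141376 - 500466) = 655353/(-359090) = 655353*(-1/359090) = -655353/359090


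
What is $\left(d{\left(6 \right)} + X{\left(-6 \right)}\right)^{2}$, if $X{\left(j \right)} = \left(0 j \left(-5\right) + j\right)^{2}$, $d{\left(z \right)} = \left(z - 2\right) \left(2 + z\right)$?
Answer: $4624$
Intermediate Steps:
$d{\left(z \right)} = \left(-2 + z\right) \left(2 + z\right)$
$X{\left(j \right)} = j^{2}$ ($X{\left(j \right)} = \left(0 \left(-5\right) + j\right)^{2} = \left(0 + j\right)^{2} = j^{2}$)
$\left(d{\left(6 \right)} + X{\left(-6 \right)}\right)^{2} = \left(\left(-4 + 6^{2}\right) + \left(-6\right)^{2}\right)^{2} = \left(\left(-4 + 36\right) + 36\right)^{2} = \left(32 + 36\right)^{2} = 68^{2} = 4624$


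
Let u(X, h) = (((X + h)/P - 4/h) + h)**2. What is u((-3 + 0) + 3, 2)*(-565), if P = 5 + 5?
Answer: -113/5 ≈ -22.600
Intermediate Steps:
P = 10
u(X, h) = (-4/h + X/10 + 11*h/10)**2 (u(X, h) = (((X + h)/10 - 4/h) + h)**2 = (((X + h)*(1/10) - 4/h) + h)**2 = (((X/10 + h/10) - 4/h) + h)**2 = ((-4/h + X/10 + h/10) + h)**2 = (-4/h + X/10 + 11*h/10)**2)
u((-3 + 0) + 3, 2)*(-565) = ((1/100)*(-40 + 11*2**2 + ((-3 + 0) + 3)*2)**2/2**2)*(-565) = ((1/100)*(1/4)*(-40 + 11*4 + (-3 + 3)*2)**2)*(-565) = ((1/100)*(1/4)*(-40 + 44 + 0*2)**2)*(-565) = ((1/100)*(1/4)*(-40 + 44 + 0)**2)*(-565) = ((1/100)*(1/4)*4**2)*(-565) = ((1/100)*(1/4)*16)*(-565) = (1/25)*(-565) = -113/5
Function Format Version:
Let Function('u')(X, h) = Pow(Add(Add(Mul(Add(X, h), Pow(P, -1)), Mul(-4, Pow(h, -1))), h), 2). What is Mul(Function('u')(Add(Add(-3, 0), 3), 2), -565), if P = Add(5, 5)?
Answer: Rational(-113, 5) ≈ -22.600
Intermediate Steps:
P = 10
Function('u')(X, h) = Pow(Add(Mul(-4, Pow(h, -1)), Mul(Rational(1, 10), X), Mul(Rational(11, 10), h)), 2) (Function('u')(X, h) = Pow(Add(Add(Mul(Add(X, h), Pow(10, -1)), Mul(-4, Pow(h, -1))), h), 2) = Pow(Add(Add(Mul(Add(X, h), Rational(1, 10)), Mul(-4, Pow(h, -1))), h), 2) = Pow(Add(Add(Add(Mul(Rational(1, 10), X), Mul(Rational(1, 10), h)), Mul(-4, Pow(h, -1))), h), 2) = Pow(Add(Add(Mul(-4, Pow(h, -1)), Mul(Rational(1, 10), X), Mul(Rational(1, 10), h)), h), 2) = Pow(Add(Mul(-4, Pow(h, -1)), Mul(Rational(1, 10), X), Mul(Rational(11, 10), h)), 2))
Mul(Function('u')(Add(Add(-3, 0), 3), 2), -565) = Mul(Mul(Rational(1, 100), Pow(2, -2), Pow(Add(-40, Mul(11, Pow(2, 2)), Mul(Add(Add(-3, 0), 3), 2)), 2)), -565) = Mul(Mul(Rational(1, 100), Rational(1, 4), Pow(Add(-40, Mul(11, 4), Mul(Add(-3, 3), 2)), 2)), -565) = Mul(Mul(Rational(1, 100), Rational(1, 4), Pow(Add(-40, 44, Mul(0, 2)), 2)), -565) = Mul(Mul(Rational(1, 100), Rational(1, 4), Pow(Add(-40, 44, 0), 2)), -565) = Mul(Mul(Rational(1, 100), Rational(1, 4), Pow(4, 2)), -565) = Mul(Mul(Rational(1, 100), Rational(1, 4), 16), -565) = Mul(Rational(1, 25), -565) = Rational(-113, 5)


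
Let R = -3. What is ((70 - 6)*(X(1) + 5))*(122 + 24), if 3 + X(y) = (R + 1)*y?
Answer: 0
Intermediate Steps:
X(y) = -3 - 2*y (X(y) = -3 + (-3 + 1)*y = -3 - 2*y)
((70 - 6)*(X(1) + 5))*(122 + 24) = ((70 - 6)*((-3 - 2*1) + 5))*(122 + 24) = (64*((-3 - 2) + 5))*146 = (64*(-5 + 5))*146 = (64*0)*146 = 0*146 = 0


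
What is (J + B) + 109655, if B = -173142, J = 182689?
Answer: 119202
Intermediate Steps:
(J + B) + 109655 = (182689 - 173142) + 109655 = 9547 + 109655 = 119202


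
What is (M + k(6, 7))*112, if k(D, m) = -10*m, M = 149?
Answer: 8848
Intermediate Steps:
(M + k(6, 7))*112 = (149 - 10*7)*112 = (149 - 70)*112 = 79*112 = 8848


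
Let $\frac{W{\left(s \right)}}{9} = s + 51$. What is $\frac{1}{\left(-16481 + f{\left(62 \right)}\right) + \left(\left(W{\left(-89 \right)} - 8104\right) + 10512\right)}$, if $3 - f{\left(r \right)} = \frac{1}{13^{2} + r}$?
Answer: $- \frac{231}{3329173} \approx -6.9387 \cdot 10^{-5}$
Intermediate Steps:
$f{\left(r \right)} = 3 - \frac{1}{169 + r}$ ($f{\left(r \right)} = 3 - \frac{1}{13^{2} + r} = 3 - \frac{1}{169 + r}$)
$W{\left(s \right)} = 459 + 9 s$ ($W{\left(s \right)} = 9 \left(s + 51\right) = 9 \left(51 + s\right) = 459 + 9 s$)
$\frac{1}{\left(-16481 + f{\left(62 \right)}\right) + \left(\left(W{\left(-89 \right)} - 8104\right) + 10512\right)} = \frac{1}{\left(-16481 + \frac{506 + 3 \cdot 62}{169 + 62}\right) + \left(\left(\left(459 + 9 \left(-89\right)\right) - 8104\right) + 10512\right)} = \frac{1}{\left(-16481 + \frac{506 + 186}{231}\right) + \left(\left(\left(459 - 801\right) - 8104\right) + 10512\right)} = \frac{1}{\left(-16481 + \frac{1}{231} \cdot 692\right) + \left(\left(-342 - 8104\right) + 10512\right)} = \frac{1}{\left(-16481 + \frac{692}{231}\right) + \left(-8446 + 10512\right)} = \frac{1}{- \frac{3806419}{231} + 2066} = \frac{1}{- \frac{3329173}{231}} = - \frac{231}{3329173}$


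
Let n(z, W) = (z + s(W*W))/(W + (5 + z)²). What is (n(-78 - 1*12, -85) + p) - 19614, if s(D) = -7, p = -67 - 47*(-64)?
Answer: -119045317/7140 ≈ -16673.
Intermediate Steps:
p = 2941 (p = -67 + 3008 = 2941)
n(z, W) = (-7 + z)/(W + (5 + z)²) (n(z, W) = (z - 7)/(W + (5 + z)²) = (-7 + z)/(W + (5 + z)²))
(n(-78 - 1*12, -85) + p) - 19614 = ((-7 + (-78 - 1*12))/(-85 + (5 + (-78 - 1*12))²) + 2941) - 19614 = ((-7 + (-78 - 12))/(-85 + (5 + (-78 - 12))²) + 2941) - 19614 = ((-7 - 90)/(-85 + (5 - 90)²) + 2941) - 19614 = (-97/(-85 + (-85)²) + 2941) - 19614 = (-97/(-85 + 7225) + 2941) - 19614 = (-97/7140 + 2941) - 19614 = 20998643/7140 - 19614 = -119045317/7140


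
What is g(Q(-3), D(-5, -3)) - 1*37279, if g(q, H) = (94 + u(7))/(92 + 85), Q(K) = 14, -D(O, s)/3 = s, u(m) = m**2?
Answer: -6598240/177 ≈ -37278.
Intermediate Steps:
D(O, s) = -3*s
g(q, H) = 143/177 (g(q, H) = (94 + 7**2)/(92 + 85) = (94 + 49)/177 = 143*(1/177) = 143/177)
g(Q(-3), D(-5, -3)) - 1*37279 = 143/177 - 1*37279 = 143/177 - 37279 = -6598240/177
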